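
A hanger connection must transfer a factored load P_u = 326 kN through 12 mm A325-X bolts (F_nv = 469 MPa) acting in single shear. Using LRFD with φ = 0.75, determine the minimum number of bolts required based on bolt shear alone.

A_b = π·12²/4 = 113.1 mm².
Per-bolt design strength φR_n = 0.75 × 469 × 113.1 × 1 / 1000 = 39.78 kN.
n ≥ 326 / 39.78 = 8.195 → use 9 bolts.

9 bolts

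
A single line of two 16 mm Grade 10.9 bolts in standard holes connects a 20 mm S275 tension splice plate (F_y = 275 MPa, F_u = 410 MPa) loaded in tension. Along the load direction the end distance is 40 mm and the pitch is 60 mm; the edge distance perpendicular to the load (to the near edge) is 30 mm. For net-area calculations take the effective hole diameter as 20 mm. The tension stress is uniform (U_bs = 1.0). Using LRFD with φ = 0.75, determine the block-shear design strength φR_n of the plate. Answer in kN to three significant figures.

370 kN

Shear plane L_v = 40 + 1·60 = 100 mm; A_gv = 100 × 20 = 2000 mm².
A_nv = (100 − 1.5·20) × 20 = 1400 mm².
A_nt = (30 − 0.5·20) × 20 = 400 mm².
0.6 F_u A_nv = 344.4 kN; 0.6 F_y A_gv = 330 kN → shear yielding governs the shear term.
R_n = 330 + 1.0 × 410 × 400 / 1000 = 494 kN.
Design strength φR_n = 0.75 × 494 = 370 kN.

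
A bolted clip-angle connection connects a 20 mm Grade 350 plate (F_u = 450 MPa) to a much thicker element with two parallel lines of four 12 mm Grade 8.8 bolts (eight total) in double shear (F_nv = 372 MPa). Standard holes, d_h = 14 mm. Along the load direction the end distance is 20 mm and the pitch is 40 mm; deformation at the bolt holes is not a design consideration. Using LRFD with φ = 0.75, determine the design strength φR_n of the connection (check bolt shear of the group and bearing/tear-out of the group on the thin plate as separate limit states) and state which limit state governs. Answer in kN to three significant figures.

Bolt shear: A_b = π·12²/4 = 113.1 mm²; R_n = 372 × 113.1 × 8 × 2 / 1000 = 673.2 kN → 0.75 × 673.2 = 505 kN.
Bearing (1.5 l_c t F_u ≤ 3.0 d t F_u): upper limit = 3.0·12·20·450 / 1000 = 324 kN.
  Edge l_c = 20 − 14/2 = 13 → r_n = 175.5 kN; interior l_c = 40 − 14 = 26 → r_n = 324 kN.
  R_n,bearing = 2·175.5 + 6·324 = 2295 kN → 0.75 × 2295 = 1720 kN.
Bolt shear governs: 505 kN.

505 kN (bolt shear governs)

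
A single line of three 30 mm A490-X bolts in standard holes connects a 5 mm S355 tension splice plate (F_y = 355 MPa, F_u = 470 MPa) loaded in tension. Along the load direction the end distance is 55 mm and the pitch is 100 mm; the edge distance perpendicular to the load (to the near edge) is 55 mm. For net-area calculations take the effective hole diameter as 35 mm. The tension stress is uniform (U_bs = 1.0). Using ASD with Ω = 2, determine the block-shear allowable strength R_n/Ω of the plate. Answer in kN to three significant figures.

Shear plane L_v = 55 + 2·100 = 255 mm; A_gv = 255 × 5 = 1275 mm².
A_nv = (255 − 2.5·35) × 5 = 837.5 mm².
A_nt = (55 − 0.5·35) × 5 = 187.5 mm².
0.6 F_u A_nv = 236.2 kN; 0.6 F_y A_gv = 271.6 kN → shear rupture governs the shear term.
R_n = 236.2 + 1.0 × 470 × 187.5 / 1000 = 324.3 kN.
Allowable strength R_n/Ω = 324.3 / 2 = 162 kN.

162 kN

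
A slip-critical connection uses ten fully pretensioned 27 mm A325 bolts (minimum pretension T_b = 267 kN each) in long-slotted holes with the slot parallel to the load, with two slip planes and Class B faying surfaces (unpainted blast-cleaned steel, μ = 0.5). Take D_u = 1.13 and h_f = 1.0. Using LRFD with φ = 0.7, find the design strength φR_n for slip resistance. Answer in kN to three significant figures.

2110 kN

R_n = μ · D_u · h_f · T_b · n_s · n_b = 0.5 × 1.13 × 1.0 × 267 × 2 × 10 = 3017 kN.
Design strength φR_n = 0.7 × 3017 = 2110 kN.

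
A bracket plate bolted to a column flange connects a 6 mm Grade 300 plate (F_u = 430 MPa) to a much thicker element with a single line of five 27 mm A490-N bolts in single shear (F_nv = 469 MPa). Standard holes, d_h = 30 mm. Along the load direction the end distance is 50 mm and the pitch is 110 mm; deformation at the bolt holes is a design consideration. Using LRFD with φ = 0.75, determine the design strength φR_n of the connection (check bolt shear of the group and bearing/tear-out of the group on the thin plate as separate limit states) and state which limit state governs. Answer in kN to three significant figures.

Bolt shear: A_b = π·27²/4 = 572.6 mm²; R_n = 469 × 572.6 × 5 × 1 / 1000 = 1343 kN → 0.75 × 1343 = 1010 kN.
Bearing (1.2 l_c t F_u ≤ 2.4 d t F_u): upper limit = 2.4·27·6·430 / 1000 = 167.2 kN.
  Edge l_c = 50 − 30/2 = 35 → r_n = 108.4 kN; interior l_c = 110 − 30 = 80 → r_n = 167.2 kN.
  R_n,bearing = 1·108.4 + 4·167.2 = 777.1 kN → 0.75 × 777.1 = 583 kN.
Bearing governs: 583 kN.

583 kN (bearing governs)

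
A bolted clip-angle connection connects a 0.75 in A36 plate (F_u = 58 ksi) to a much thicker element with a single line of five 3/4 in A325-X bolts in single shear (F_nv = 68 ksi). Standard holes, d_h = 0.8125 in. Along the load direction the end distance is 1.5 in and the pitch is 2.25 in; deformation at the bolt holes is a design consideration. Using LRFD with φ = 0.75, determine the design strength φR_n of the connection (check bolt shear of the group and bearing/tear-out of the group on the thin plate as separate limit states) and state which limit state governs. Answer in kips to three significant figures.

113 kips (bolt shear governs)

Bolt shear: A_b = π·0.75²/4 = 0.4418 in²; R_n = 68 × 0.4418 × 5 × 1 = 150.2 kips → 0.75 × 150.2 = 113 kips.
Bearing (1.2 l_c t F_u ≤ 2.4 d t F_u): upper limit = 2.4·0.75·0.75·58 = 78.3 kips.
  Edge l_c = 1.5 − 0.8125/2 = 1.094 → r_n = 57.09 kips; interior l_c = 2.25 − 0.8125 = 1.438 → r_n = 75.04 kips.
  R_n,bearing = 1·57.09 + 4·75.04 = 357.2 kips → 0.75 × 357.2 = 268 kips.
Bolt shear governs: 113 kips.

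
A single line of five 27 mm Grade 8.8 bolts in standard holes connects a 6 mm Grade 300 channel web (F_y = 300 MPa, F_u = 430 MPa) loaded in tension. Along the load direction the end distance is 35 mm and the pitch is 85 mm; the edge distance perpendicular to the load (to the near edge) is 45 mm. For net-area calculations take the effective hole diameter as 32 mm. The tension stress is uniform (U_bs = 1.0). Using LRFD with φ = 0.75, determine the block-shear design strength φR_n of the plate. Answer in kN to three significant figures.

324 kN

Shear plane L_v = 35 + 4·85 = 375 mm; A_gv = 375 × 6 = 2250 mm².
A_nv = (375 − 4.5·32) × 6 = 1386 mm².
A_nt = (45 − 0.5·32) × 6 = 174 mm².
0.6 F_u A_nv = 357.6 kN; 0.6 F_y A_gv = 405 kN → shear rupture governs the shear term.
R_n = 357.6 + 1.0 × 430 × 174 / 1000 = 432.4 kN.
Design strength φR_n = 0.75 × 432.4 = 324 kN.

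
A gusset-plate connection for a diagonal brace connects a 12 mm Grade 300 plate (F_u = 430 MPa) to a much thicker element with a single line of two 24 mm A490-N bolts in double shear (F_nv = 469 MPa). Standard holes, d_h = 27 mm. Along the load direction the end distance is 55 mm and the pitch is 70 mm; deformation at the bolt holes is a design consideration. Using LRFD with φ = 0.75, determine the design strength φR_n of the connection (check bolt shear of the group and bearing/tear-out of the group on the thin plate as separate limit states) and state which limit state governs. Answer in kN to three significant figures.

392 kN (bearing governs)

Bolt shear: A_b = π·24²/4 = 452.4 mm²; R_n = 469 × 452.4 × 2 × 2 / 1000 = 848.7 kN → 0.75 × 848.7 = 637 kN.
Bearing (1.2 l_c t F_u ≤ 2.4 d t F_u): upper limit = 2.4·24·12·430 / 1000 = 297.2 kN.
  Edge l_c = 55 − 27/2 = 41.5 → r_n = 257 kN; interior l_c = 70 − 27 = 43 → r_n = 266.3 kN.
  R_n,bearing = 1·257 + 1·266.3 = 523.2 kN → 0.75 × 523.2 = 392 kN.
Bearing governs: 392 kN.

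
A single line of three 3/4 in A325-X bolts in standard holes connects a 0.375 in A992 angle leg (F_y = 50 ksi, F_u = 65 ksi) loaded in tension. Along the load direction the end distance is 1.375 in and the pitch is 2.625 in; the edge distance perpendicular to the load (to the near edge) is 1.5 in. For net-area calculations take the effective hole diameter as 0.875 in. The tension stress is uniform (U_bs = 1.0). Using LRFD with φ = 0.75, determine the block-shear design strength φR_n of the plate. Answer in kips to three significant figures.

68.1 kips

Shear plane L_v = 1.375 + 2·2.625 = 6.625 in; A_gv = 6.625 × 0.375 = 2.484 in².
A_nv = (6.625 − 2.5·0.875) × 0.375 = 1.664 in².
A_nt = (1.5 − 0.5·0.875) × 0.375 = 0.3984 in².
0.6 F_u A_nv = 64.9 kips; 0.6 F_y A_gv = 74.53 kips → shear rupture governs the shear term.
R_n = 64.9 + 1.0 × 65 × 0.3984 = 90.8 kips.
Design strength φR_n = 0.75 × 90.8 = 68.1 kips.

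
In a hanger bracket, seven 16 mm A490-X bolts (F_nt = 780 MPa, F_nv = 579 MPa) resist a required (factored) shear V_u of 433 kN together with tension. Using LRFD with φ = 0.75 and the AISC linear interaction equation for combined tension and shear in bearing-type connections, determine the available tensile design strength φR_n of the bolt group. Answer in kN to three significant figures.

487 kN

A_b = π·16²/4 = 201.1 mm²; f_rv = 433 × 1000 / (7 × 201.1) = 307.7 MPa.
F'_nt = 1.3 F_nt − (F_nt / φF_nv) f_rv = 1.3·780 − (780/(0.75·579))·307.7 = 461.4 MPa, capped at F_nt → F'_nt = 461.4 MPa.
R_n = F'_nt · A_b · n = 461.4 × 201.1 × 7 / 1000 = 649.4 kN.
Design strength φR_n = 0.75 × 649.4 = 487 kN.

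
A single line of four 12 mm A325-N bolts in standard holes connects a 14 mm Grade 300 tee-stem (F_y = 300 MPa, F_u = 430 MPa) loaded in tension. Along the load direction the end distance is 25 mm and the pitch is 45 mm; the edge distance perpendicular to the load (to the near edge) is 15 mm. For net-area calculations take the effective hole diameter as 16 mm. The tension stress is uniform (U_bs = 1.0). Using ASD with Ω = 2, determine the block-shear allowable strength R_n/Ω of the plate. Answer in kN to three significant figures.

Shear plane L_v = 25 + 3·45 = 160 mm; A_gv = 160 × 14 = 2240 mm².
A_nv = (160 − 3.5·16) × 14 = 1456 mm².
A_nt = (15 − 0.5·16) × 14 = 98 mm².
0.6 F_u A_nv = 375.6 kN; 0.6 F_y A_gv = 403.2 kN → shear rupture governs the shear term.
R_n = 375.6 + 1.0 × 430 × 98 / 1000 = 417.8 kN.
Allowable strength R_n/Ω = 417.8 / 2 = 209 kN.

209 kN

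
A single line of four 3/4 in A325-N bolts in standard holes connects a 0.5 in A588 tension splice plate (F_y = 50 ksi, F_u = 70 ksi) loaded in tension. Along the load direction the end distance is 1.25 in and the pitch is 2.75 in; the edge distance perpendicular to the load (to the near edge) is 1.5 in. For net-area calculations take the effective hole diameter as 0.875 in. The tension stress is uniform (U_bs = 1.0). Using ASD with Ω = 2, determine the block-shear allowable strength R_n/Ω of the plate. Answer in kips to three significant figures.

Shear plane L_v = 1.25 + 3·2.75 = 9.5 in; A_gv = 9.5 × 0.5 = 4.75 in².
A_nv = (9.5 − 3.5·0.875) × 0.5 = 3.219 in².
A_nt = (1.5 − 0.5·0.875) × 0.5 = 0.5312 in².
0.6 F_u A_nv = 135.2 kips; 0.6 F_y A_gv = 142.5 kips → shear rupture governs the shear term.
R_n = 135.2 + 1.0 × 70 × 0.5312 = 172.4 kips.
Allowable strength R_n/Ω = 172.4 / 2 = 86.2 kips.

86.2 kips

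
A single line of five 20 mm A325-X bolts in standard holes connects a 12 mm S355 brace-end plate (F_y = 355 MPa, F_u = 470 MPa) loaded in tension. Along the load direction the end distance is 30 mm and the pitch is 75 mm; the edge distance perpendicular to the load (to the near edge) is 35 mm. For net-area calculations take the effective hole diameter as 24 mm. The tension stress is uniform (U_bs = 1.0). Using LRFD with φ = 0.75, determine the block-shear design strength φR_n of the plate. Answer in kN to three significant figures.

Shear plane L_v = 30 + 4·75 = 330 mm; A_gv = 330 × 12 = 3960 mm².
A_nv = (330 − 4.5·24) × 12 = 2664 mm².
A_nt = (35 − 0.5·24) × 12 = 276 mm².
0.6 F_u A_nv = 751.2 kN; 0.6 F_y A_gv = 843.5 kN → shear rupture governs the shear term.
R_n = 751.2 + 1.0 × 470 × 276 / 1000 = 881 kN.
Design strength φR_n = 0.75 × 881 = 661 kN.

661 kN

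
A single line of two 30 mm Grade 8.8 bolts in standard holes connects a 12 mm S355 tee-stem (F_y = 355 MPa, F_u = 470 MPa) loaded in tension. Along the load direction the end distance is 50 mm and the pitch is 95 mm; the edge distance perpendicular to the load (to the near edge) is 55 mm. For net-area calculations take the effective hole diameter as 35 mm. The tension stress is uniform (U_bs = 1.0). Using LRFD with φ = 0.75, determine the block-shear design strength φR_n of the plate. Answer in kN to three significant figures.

393 kN

Shear plane L_v = 50 + 1·95 = 145 mm; A_gv = 145 × 12 = 1740 mm².
A_nv = (145 − 1.5·35) × 12 = 1110 mm².
A_nt = (55 − 0.5·35) × 12 = 450 mm².
0.6 F_u A_nv = 313 kN; 0.6 F_y A_gv = 370.6 kN → shear rupture governs the shear term.
R_n = 313 + 1.0 × 470 × 450 / 1000 = 524.5 kN.
Design strength φR_n = 0.75 × 524.5 = 393 kN.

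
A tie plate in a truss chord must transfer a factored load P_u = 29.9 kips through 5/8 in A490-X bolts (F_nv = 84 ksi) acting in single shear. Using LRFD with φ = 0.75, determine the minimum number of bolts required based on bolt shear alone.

2 bolts

A_b = π·0.625²/4 = 0.3068 in².
Per-bolt design strength φR_n = 0.75 × 84 × 0.3068 × 1 = 19.33 kips.
n ≥ 29.9 / 19.33 = 1.547 → use 2 bolts.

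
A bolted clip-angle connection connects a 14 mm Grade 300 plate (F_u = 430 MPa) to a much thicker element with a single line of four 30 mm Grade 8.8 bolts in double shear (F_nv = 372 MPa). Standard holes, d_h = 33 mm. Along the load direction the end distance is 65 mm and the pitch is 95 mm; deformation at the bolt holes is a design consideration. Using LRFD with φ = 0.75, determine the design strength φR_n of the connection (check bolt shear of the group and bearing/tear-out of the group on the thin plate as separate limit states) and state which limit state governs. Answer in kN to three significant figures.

1240 kN (bearing governs)

Bolt shear: A_b = π·30²/4 = 706.9 mm²; R_n = 372 × 706.9 × 4 × 2 / 1000 = 2104 kN → 0.75 × 2104 = 1580 kN.
Bearing (1.2 l_c t F_u ≤ 2.4 d t F_u): upper limit = 2.4·30·14·430 / 1000 = 433.4 kN.
  Edge l_c = 65 − 33/2 = 48.5 → r_n = 350.4 kN; interior l_c = 95 − 33 = 62 → r_n = 433.4 kN.
  R_n,bearing = 1·350.4 + 3·433.4 = 1651 kN → 0.75 × 1651 = 1240 kN.
Bearing governs: 1240 kN.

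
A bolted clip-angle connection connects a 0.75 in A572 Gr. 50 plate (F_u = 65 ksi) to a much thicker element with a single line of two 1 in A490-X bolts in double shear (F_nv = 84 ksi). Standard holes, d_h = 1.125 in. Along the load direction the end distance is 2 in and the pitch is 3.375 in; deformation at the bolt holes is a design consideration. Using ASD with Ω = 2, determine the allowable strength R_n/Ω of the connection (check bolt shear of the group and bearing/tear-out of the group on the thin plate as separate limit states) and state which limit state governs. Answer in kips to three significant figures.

Bolt shear: A_b = π·1²/4 = 0.7854 in²; R_n = 84 × 0.7854 × 2 × 2 = 263.9 kips → 263.9 / 2 = 132 kips.
Bearing (1.2 l_c t F_u ≤ 2.4 d t F_u): upper limit = 2.4·1·0.75·65 = 117 kips.
  Edge l_c = 2 − 1.125/2 = 1.438 → r_n = 84.09 kips; interior l_c = 3.375 − 1.125 = 2.25 → r_n = 117 kips.
  R_n,bearing = 1·84.09 + 1·117 = 201.1 kips → 201.1 / 2 = 101 kips.
Bearing governs: 101 kips.

101 kips (bearing governs)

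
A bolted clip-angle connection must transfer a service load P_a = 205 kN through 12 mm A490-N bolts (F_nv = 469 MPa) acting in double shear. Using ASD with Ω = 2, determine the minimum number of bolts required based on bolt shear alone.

4 bolts

A_b = π·12²/4 = 113.1 mm².
Per-bolt allowable strength R_n/Ω = 469 × 113.1 × 2 / 1000 / 2 = 53.04 kN.
n ≥ 205 / 53.04 = 3.865 → use 4 bolts.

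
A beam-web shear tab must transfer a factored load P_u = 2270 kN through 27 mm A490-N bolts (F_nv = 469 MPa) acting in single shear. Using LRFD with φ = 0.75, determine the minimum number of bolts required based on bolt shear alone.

A_b = π·27²/4 = 572.6 mm².
Per-bolt design strength φR_n = 0.75 × 469 × 572.6 × 1 / 1000 = 201.4 kN.
n ≥ 2270 / 201.4 = 11.27 → use 12 bolts.

12 bolts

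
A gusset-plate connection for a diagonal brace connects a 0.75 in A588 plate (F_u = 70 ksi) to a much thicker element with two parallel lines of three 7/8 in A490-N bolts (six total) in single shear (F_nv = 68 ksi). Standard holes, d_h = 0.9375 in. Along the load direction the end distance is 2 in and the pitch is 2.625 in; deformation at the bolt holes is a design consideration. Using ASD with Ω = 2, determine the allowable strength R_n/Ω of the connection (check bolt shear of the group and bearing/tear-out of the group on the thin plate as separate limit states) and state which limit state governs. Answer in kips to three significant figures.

Bolt shear: A_b = π·0.875²/4 = 0.6013 in²; R_n = 68 × 0.6013 × 6 × 1 = 245.3 kips → 245.3 / 2 = 123 kips.
Bearing (1.2 l_c t F_u ≤ 2.4 d t F_u): upper limit = 2.4·0.875·0.75·70 = 110.3 kips.
  Edge l_c = 2 − 0.9375/2 = 1.531 → r_n = 96.47 kips; interior l_c = 2.625 − 0.9375 = 1.688 → r_n = 106.3 kips.
  R_n,bearing = 2·96.47 + 4·106.3 = 618.2 kips → 618.2 / 2 = 309 kips.
Bolt shear governs: 123 kips.

123 kips (bolt shear governs)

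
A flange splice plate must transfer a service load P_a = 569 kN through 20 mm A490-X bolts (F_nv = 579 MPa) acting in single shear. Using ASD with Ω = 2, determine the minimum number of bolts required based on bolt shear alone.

7 bolts

A_b = π·20²/4 = 314.2 mm².
Per-bolt allowable strength R_n/Ω = 579 × 314.2 × 1 / 1000 / 2 = 90.95 kN.
n ≥ 569 / 90.95 = 6.256 → use 7 bolts.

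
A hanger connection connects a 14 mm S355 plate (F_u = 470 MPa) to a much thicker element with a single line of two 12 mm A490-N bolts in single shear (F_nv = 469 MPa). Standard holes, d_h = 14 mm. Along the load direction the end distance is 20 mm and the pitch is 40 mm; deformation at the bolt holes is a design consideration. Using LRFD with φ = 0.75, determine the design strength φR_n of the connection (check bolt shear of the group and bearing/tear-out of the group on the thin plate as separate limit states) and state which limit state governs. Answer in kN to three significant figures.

Bolt shear: A_b = π·12²/4 = 113.1 mm²; R_n = 469 × 113.1 × 2 × 1 / 1000 = 106.1 kN → 0.75 × 106.1 = 79.6 kN.
Bearing (1.2 l_c t F_u ≤ 2.4 d t F_u): upper limit = 2.4·12·14·470 / 1000 = 189.5 kN.
  Edge l_c = 20 − 14/2 = 13 → r_n = 102.6 kN; interior l_c = 40 − 14 = 26 → r_n = 189.5 kN.
  R_n,bearing = 1·102.6 + 1·189.5 = 292.2 kN → 0.75 × 292.2 = 219 kN.
Bolt shear governs: 79.6 kN.

79.6 kN (bolt shear governs)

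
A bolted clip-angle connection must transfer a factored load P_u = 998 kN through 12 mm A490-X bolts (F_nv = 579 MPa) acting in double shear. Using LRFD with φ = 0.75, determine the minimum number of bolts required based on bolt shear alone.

11 bolts

A_b = π·12²/4 = 113.1 mm².
Per-bolt design strength φR_n = 0.75 × 579 × 113.1 × 2 / 1000 = 98.23 kN.
n ≥ 998 / 98.23 = 10.16 → use 11 bolts.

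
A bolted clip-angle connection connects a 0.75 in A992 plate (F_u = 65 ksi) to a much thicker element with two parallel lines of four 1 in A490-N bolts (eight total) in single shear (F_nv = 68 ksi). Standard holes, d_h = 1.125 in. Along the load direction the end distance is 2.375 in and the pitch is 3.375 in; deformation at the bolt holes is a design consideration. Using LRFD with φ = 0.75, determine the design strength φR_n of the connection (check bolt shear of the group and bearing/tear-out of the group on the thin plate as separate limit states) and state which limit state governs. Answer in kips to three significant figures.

Bolt shear: A_b = π·1²/4 = 0.7854 in²; R_n = 68 × 0.7854 × 8 × 1 = 427.3 kips → 0.75 × 427.3 = 320 kips.
Bearing (1.2 l_c t F_u ≤ 2.4 d t F_u): upper limit = 2.4·1·0.75·65 = 117 kips.
  Edge l_c = 2.375 − 1.125/2 = 1.812 → r_n = 106 kips; interior l_c = 3.375 − 1.125 = 2.25 → r_n = 117 kips.
  R_n,bearing = 2·106 + 6·117 = 914.1 kips → 0.75 × 914.1 = 686 kips.
Bolt shear governs: 320 kips.

320 kips (bolt shear governs)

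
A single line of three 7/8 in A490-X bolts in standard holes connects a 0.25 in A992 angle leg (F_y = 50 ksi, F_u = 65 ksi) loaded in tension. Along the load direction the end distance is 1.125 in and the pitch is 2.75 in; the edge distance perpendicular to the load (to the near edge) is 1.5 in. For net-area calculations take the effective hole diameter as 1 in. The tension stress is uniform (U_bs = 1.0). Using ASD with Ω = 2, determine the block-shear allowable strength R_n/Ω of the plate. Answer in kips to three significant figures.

28.2 kips

Shear plane L_v = 1.125 + 2·2.75 = 6.625 in; A_gv = 6.625 × 0.25 = 1.656 in².
A_nv = (6.625 − 2.5·1) × 0.25 = 1.031 in².
A_nt = (1.5 − 0.5·1) × 0.25 = 0.25 in².
0.6 F_u A_nv = 40.22 kips; 0.6 F_y A_gv = 49.69 kips → shear rupture governs the shear term.
R_n = 40.22 + 1.0 × 65 × 0.25 = 56.47 kips.
Allowable strength R_n/Ω = 56.47 / 2 = 28.2 kips.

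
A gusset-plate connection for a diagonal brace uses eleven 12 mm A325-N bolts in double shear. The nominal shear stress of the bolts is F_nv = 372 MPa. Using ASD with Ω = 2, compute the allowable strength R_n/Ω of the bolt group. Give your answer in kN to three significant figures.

463 kN

A_b = π × 12² / 4 = 113.1 mm².
R_n = F_nv · A_b · n · n_s = 372 × 113.1 × 11 × 2 / 1000 = 925.6 kN.
Allowable strength R_n/Ω = 925.6 / 2 = 463 kN.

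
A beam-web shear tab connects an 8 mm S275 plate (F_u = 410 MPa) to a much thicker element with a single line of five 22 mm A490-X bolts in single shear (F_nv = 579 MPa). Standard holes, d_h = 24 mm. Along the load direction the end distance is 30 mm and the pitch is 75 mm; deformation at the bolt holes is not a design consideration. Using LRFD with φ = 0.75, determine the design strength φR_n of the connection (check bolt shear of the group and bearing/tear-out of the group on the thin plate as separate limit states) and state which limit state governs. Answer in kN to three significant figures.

Bolt shear: A_b = π·22²/4 = 380.1 mm²; R_n = 579 × 380.1 × 5 × 1 / 1000 = 1100 kN → 0.75 × 1100 = 825 kN.
Bearing (1.5 l_c t F_u ≤ 3.0 d t F_u): upper limit = 3.0·22·8·410 / 1000 = 216.5 kN.
  Edge l_c = 30 − 24/2 = 18 → r_n = 88.56 kN; interior l_c = 75 − 24 = 51 → r_n = 216.5 kN.
  R_n,bearing = 1·88.56 + 4·216.5 = 954.5 kN → 0.75 × 954.5 = 716 kN.
Bearing governs: 716 kN.

716 kN (bearing governs)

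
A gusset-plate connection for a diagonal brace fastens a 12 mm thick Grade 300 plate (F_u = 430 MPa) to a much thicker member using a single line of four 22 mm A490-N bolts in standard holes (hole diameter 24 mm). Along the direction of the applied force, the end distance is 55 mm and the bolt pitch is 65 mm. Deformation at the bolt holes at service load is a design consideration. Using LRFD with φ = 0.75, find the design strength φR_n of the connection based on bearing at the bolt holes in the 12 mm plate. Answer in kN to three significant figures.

771 kN

Per bolt r_n = 1.2 l_c t F_u ≤ 2.4 d t F_u; upper limit = 2.4 × 22 × 12 × 430 / 1000 = 272.4 kN.
Edge bolt: l_c = 55 − 24/2 = 43 mm → 1.2 × 43 × 12 × 430 / 1000 = 266.3 → r_n = 266.3 kN.
Interior bolts: l_c = 65 − 24 = 41 mm → 1.2 × 41 × 12 × 430 / 1000 = 253.9 → r_n = 253.9 kN.
R_n = 1 × 266.3 + 3 × 253.9 = 1028 kN.
Design strength φR_n = 0.75 × 1028 = 771 kN.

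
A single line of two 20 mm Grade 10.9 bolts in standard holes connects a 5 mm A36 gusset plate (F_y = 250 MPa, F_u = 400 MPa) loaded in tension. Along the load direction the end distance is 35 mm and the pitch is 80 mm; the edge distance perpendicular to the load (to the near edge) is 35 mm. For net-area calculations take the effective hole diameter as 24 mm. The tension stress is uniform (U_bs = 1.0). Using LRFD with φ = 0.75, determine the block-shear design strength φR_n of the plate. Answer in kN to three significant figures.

Shear plane L_v = 35 + 1·80 = 115 mm; A_gv = 115 × 5 = 575 mm².
A_nv = (115 − 1.5·24) × 5 = 395 mm².
A_nt = (35 − 0.5·24) × 5 = 115 mm².
0.6 F_u A_nv = 94.8 kN; 0.6 F_y A_gv = 86.25 kN → shear yielding governs the shear term.
R_n = 86.25 + 1.0 × 400 × 115 / 1000 = 132.2 kN.
Design strength φR_n = 0.75 × 132.2 = 99.2 kN.

99.2 kN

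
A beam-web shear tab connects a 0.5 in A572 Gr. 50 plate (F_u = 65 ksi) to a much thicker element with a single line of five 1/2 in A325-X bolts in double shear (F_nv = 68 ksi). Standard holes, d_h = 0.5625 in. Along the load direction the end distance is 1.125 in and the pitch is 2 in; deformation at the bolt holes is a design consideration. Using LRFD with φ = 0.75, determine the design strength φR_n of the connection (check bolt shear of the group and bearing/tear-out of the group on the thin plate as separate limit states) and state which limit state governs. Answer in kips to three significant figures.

Bolt shear: A_b = π·0.5²/4 = 0.1963 in²; R_n = 68 × 0.1963 × 5 × 2 = 133.5 kips → 0.75 × 133.5 = 100 kips.
Bearing (1.2 l_c t F_u ≤ 2.4 d t F_u): upper limit = 2.4·0.5·0.5·65 = 39 kips.
  Edge l_c = 1.125 − 0.5625/2 = 0.8438 → r_n = 32.91 kips; interior l_c = 2 − 0.5625 = 1.438 → r_n = 39 kips.
  R_n,bearing = 1·32.91 + 4·39 = 188.9 kips → 0.75 × 188.9 = 142 kips.
Bolt shear governs: 100 kips.

100 kips (bolt shear governs)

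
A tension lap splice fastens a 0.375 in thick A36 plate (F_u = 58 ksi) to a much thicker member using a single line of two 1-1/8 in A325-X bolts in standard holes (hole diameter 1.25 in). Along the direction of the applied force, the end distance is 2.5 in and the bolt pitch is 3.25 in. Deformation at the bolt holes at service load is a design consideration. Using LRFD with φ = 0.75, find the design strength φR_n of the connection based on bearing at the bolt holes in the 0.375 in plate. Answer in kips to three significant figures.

Per bolt r_n = 1.2 l_c t F_u ≤ 2.4 d t F_u; upper limit = 2.4 × 1.125 × 0.375 × 58 = 58.72 kips.
Edge bolt: l_c = 2.5 − 1.25/2 = 1.875 in → 1.2 × 1.875 × 0.375 × 58 = 48.94 → r_n = 48.94 kips.
Interior bolts: l_c = 3.25 − 1.25 = 2 in → 1.2 × 2 × 0.375 × 58 = 52.2 → r_n = 52.2 kips.
R_n = 1 × 48.94 + 1 × 52.2 = 101.1 kips.
Design strength φR_n = 0.75 × 101.1 = 75.9 kips.

75.9 kips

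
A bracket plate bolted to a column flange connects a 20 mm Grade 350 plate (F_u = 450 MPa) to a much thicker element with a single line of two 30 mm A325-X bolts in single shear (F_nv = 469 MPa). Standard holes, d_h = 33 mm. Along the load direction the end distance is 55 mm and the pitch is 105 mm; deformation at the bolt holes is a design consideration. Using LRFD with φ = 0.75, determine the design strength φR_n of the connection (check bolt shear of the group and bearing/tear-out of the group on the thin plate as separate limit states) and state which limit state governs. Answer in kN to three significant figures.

Bolt shear: A_b = π·30²/4 = 706.9 mm²; R_n = 469 × 706.9 × 2 × 1 / 1000 = 663 kN → 0.75 × 663 = 497 kN.
Bearing (1.2 l_c t F_u ≤ 2.4 d t F_u): upper limit = 2.4·30·20·450 / 1000 = 648 kN.
  Edge l_c = 55 − 33/2 = 38.5 → r_n = 415.8 kN; interior l_c = 105 − 33 = 72 → r_n = 648 kN.
  R_n,bearing = 1·415.8 + 1·648 = 1064 kN → 0.75 × 1064 = 798 kN.
Bolt shear governs: 497 kN.

497 kN (bolt shear governs)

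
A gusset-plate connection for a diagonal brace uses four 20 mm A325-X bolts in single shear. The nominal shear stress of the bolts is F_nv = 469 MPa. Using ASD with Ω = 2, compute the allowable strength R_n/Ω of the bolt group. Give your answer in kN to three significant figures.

A_b = π × 20² / 4 = 314.2 mm².
R_n = F_nv · A_b · n · n_s = 469 × 314.2 × 4 × 1 / 1000 = 589.4 kN.
Allowable strength R_n/Ω = 589.4 / 2 = 295 kN.

295 kN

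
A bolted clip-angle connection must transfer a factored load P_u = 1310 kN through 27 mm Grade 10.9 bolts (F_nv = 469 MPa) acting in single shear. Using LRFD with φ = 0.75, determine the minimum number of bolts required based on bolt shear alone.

7 bolts

A_b = π·27²/4 = 572.6 mm².
Per-bolt design strength φR_n = 0.75 × 469 × 572.6 × 1 / 1000 = 201.4 kN.
n ≥ 1310 / 201.4 = 6.505 → use 7 bolts.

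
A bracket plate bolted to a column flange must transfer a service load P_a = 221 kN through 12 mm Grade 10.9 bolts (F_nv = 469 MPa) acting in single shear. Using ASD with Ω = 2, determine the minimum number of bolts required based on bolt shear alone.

A_b = π·12²/4 = 113.1 mm².
Per-bolt allowable strength R_n/Ω = 469 × 113.1 × 1 / 1000 / 2 = 26.52 kN.
n ≥ 221 / 26.52 = 8.333 → use 9 bolts.

9 bolts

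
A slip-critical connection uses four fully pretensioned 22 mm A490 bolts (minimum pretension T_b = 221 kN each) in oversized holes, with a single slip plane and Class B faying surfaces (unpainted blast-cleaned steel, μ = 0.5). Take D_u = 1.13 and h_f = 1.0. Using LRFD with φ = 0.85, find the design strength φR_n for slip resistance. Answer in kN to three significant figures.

R_n = μ · D_u · h_f · T_b · n_s · n_b = 0.5 × 1.13 × 1.0 × 221 × 1 × 4 = 499.5 kN.
Design strength φR_n = 0.85 × 499.5 = 425 kN.

425 kN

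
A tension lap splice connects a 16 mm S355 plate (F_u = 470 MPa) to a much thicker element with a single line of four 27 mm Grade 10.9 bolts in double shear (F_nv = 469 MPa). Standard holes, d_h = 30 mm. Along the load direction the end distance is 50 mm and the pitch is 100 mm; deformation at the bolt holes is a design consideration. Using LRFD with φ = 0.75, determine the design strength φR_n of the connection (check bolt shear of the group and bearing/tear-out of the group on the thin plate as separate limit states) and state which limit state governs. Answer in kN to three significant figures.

1330 kN (bearing governs)

Bolt shear: A_b = π·27²/4 = 572.6 mm²; R_n = 469 × 572.6 × 4 × 2 / 1000 = 2148 kN → 0.75 × 2148 = 1610 kN.
Bearing (1.2 l_c t F_u ≤ 2.4 d t F_u): upper limit = 2.4·27·16·470 / 1000 = 487.3 kN.
  Edge l_c = 50 − 30/2 = 35 → r_n = 315.8 kN; interior l_c = 100 − 30 = 70 → r_n = 487.3 kN.
  R_n,bearing = 1·315.8 + 3·487.3 = 1778 kN → 0.75 × 1778 = 1330 kN.
Bearing governs: 1330 kN.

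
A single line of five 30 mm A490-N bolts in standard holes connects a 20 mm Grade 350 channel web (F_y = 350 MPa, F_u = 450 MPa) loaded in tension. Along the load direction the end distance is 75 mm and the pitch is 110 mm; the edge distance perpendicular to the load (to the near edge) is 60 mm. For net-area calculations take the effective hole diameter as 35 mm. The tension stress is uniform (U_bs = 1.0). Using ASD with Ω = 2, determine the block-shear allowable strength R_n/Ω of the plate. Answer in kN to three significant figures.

Shear plane L_v = 75 + 4·110 = 515 mm; A_gv = 515 × 20 = 10300 mm².
A_nv = (515 − 4.5·35) × 20 = 7150 mm².
A_nt = (60 − 0.5·35) × 20 = 850 mm².
0.6 F_u A_nv = 1930 kN; 0.6 F_y A_gv = 2163 kN → shear rupture governs the shear term.
R_n = 1930 + 1.0 × 450 × 850 / 1000 = 2313 kN.
Allowable strength R_n/Ω = 2313 / 2 = 1160 kN.

1160 kN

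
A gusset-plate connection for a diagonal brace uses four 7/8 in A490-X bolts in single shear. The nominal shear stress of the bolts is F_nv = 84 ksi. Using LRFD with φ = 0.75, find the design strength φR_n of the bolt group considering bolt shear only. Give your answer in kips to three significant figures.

A_b = π × 0.875² / 4 = 0.6013 in².
R_n = F_nv · A_b · n · n_s = 84 × 0.6013 × 4 × 1 = 202 kips.
Design strength φR_n = 0.75 × 202 = 152 kips.

152 kips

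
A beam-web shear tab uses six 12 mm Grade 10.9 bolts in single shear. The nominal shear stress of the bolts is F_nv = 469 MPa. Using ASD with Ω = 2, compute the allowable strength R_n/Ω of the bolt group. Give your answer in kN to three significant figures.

A_b = π × 12² / 4 = 113.1 mm².
R_n = F_nv · A_b · n · n_s = 469 × 113.1 × 6 × 1 / 1000 = 318.3 kN.
Allowable strength R_n/Ω = 318.3 / 2 = 159 kN.

159 kN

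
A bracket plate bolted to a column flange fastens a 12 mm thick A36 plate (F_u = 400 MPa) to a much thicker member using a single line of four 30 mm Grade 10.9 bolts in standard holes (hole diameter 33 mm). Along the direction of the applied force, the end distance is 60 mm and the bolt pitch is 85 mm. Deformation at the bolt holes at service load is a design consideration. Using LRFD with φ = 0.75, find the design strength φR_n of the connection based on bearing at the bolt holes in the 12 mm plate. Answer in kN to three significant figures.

Per bolt r_n = 1.2 l_c t F_u ≤ 2.4 d t F_u; upper limit = 2.4 × 30 × 12 × 400 / 1000 = 345.6 kN.
Edge bolt: l_c = 60 − 33/2 = 43.5 mm → 1.2 × 43.5 × 12 × 400 / 1000 = 250.6 → r_n = 250.6 kN.
Interior bolts: l_c = 85 − 33 = 52 mm → 1.2 × 52 × 12 × 400 / 1000 = 299.5 → r_n = 299.5 kN.
R_n = 1 × 250.6 + 3 × 299.5 = 1149 kN.
Design strength φR_n = 0.75 × 1149 = 862 kN.

862 kN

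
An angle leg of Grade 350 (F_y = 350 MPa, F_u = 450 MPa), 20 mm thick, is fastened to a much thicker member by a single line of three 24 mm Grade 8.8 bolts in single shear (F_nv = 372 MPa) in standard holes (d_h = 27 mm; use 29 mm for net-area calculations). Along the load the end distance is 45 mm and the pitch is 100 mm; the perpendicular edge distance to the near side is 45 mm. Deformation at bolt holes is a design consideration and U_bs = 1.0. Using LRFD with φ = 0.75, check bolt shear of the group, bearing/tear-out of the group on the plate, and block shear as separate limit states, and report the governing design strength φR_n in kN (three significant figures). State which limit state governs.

Bolt shear: A_b = π·24²/4 = 452.4 mm²; R_n = 372 × 452.4 × 3 × 1 / 1000 = 504.9 kN → 0.75 × 504.9 = 379 kN.
Bearing: edge l_c = 31.5, r_n = 340.2 kN; interior l_c = 73, r_n = 518.4 kN; R_n = 340.2 + 2·518.4 = 1377 kN → 1030 kN.
Block shear: A_gv = 4900, A_nv = 3450, A_nt = 610 mm²; R_n = min(0.6F_uA_nv, 0.6F_yA_gv) + U_bs·F_u·A_nt = 1206 kN → 904 kN.
Bolt shear governs: 379 kN.

379 kN (bolt shear governs)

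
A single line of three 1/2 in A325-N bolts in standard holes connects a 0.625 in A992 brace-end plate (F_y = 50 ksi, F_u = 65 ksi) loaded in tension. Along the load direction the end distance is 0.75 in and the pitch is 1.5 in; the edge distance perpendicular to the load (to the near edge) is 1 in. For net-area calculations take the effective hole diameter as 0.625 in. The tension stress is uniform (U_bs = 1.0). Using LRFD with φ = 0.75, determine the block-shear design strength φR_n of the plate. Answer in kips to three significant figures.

Shear plane L_v = 0.75 + 2·1.5 = 3.75 in; A_gv = 3.75 × 0.625 = 2.344 in².
A_nv = (3.75 − 2.5·0.625) × 0.625 = 1.367 in².
A_nt = (1 − 0.5·0.625) × 0.625 = 0.4297 in².
0.6 F_u A_nv = 53.32 kips; 0.6 F_y A_gv = 70.31 kips → shear rupture governs the shear term.
R_n = 53.32 + 1.0 × 65 × 0.4297 = 81.25 kips.
Design strength φR_n = 0.75 × 81.25 = 60.9 kips.

60.9 kips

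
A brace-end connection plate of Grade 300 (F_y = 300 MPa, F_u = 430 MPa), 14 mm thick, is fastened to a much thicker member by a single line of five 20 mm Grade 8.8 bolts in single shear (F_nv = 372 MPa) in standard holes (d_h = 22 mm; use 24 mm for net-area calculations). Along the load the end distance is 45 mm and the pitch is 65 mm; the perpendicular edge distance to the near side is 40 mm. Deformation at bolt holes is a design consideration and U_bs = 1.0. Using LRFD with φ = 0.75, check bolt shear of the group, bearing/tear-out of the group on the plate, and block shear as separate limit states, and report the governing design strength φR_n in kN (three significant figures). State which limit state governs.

Bolt shear: A_b = π·20²/4 = 314.2 mm²; R_n = 372 × 314.2 × 5 × 1 / 1000 = 584.3 kN → 0.75 × 584.3 = 438 kN.
Bearing: edge l_c = 34, r_n = 245.6 kN; interior l_c = 43, r_n = 289 kN; R_n = 245.6 + 4·289 = 1401 kN → 1050 kN.
Block shear: A_gv = 4270, A_nv = 2758, A_nt = 392 mm²; R_n = min(0.6F_uA_nv, 0.6F_yA_gv) + U_bs·F_u·A_nt = 880.1 kN → 660 kN.
Bolt shear governs: 438 kN.

438 kN (bolt shear governs)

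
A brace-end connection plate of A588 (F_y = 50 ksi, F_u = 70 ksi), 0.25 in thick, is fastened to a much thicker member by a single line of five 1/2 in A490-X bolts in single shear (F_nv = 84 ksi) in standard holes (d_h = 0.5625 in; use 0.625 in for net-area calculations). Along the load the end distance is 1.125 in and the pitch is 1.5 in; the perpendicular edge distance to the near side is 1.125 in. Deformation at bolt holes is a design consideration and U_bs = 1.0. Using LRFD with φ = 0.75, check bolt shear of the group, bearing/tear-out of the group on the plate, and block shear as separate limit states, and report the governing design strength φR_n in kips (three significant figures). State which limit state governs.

Bolt shear: A_b = π·0.5²/4 = 0.1963 in²; R_n = 84 × 0.1963 × 5 × 1 = 82.47 kips → 0.75 × 82.47 = 61.9 kips.
Bearing: edge l_c = 0.8438, r_n = 17.72 kips; interior l_c = 0.9375, r_n = 19.69 kips; R_n = 17.72 + 4·19.69 = 96.47 kips → 72.4 kips.
Block shear: A_gv = 1.781, A_nv = 1.078, A_nt = 0.2031 in²; R_n = min(0.6F_uA_nv, 0.6F_yA_gv) + U_bs·F_u·A_nt = 59.5 kips → 44.6 kips.
Block shear governs: 44.6 kips.

44.6 kips (block shear governs)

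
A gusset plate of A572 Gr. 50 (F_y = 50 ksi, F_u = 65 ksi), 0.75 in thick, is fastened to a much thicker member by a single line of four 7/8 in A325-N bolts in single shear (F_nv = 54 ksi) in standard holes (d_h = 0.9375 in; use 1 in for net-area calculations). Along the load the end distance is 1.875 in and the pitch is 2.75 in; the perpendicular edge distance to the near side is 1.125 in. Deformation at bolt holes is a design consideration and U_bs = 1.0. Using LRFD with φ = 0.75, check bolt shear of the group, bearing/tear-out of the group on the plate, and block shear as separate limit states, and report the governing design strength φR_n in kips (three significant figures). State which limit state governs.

Bolt shear: A_b = π·0.875²/4 = 0.6013 in²; R_n = 54 × 0.6013 × 4 × 1 = 129.9 kips → 0.75 × 129.9 = 97.4 kips.
Bearing: edge l_c = 1.406, r_n = 82.27 kips; interior l_c = 1.812, r_n = 102.4 kips; R_n = 82.27 + 3·102.4 = 389.4 kips → 292 kips.
Block shear: A_gv = 7.594, A_nv = 4.969, A_nt = 0.4688 in²; R_n = min(0.6F_uA_nv, 0.6F_yA_gv) + U_bs·F_u·A_nt = 224.2 kips → 168 kips.
Bolt shear governs: 97.4 kips.

97.4 kips (bolt shear governs)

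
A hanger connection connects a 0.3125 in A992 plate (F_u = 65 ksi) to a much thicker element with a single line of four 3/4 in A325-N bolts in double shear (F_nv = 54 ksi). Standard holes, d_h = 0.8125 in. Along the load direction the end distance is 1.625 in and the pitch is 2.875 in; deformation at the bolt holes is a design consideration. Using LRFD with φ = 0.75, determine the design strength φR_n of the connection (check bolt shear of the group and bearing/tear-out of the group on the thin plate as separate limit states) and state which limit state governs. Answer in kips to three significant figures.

105 kips (bearing governs)

Bolt shear: A_b = π·0.75²/4 = 0.4418 in²; R_n = 54 × 0.4418 × 4 × 2 = 190.9 kips → 0.75 × 190.9 = 143 kips.
Bearing (1.2 l_c t F_u ≤ 2.4 d t F_u): upper limit = 2.4·0.75·0.3125·65 = 36.56 kips.
  Edge l_c = 1.625 − 0.8125/2 = 1.219 → r_n = 29.71 kips; interior l_c = 2.875 − 0.8125 = 2.062 → r_n = 36.56 kips.
  R_n,bearing = 1·29.71 + 3·36.56 = 139.4 kips → 0.75 × 139.4 = 105 kips.
Bearing governs: 105 kips.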